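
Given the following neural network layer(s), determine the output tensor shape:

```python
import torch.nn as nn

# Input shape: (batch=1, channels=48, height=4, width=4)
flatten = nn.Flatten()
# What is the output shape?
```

Input: (1, 48, 4, 4) -> Output: (1, 768)

Answer: (1, 768)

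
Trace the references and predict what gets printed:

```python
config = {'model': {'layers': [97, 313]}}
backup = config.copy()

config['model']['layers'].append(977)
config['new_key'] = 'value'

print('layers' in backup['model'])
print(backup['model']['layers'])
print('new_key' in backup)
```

Key concept: shallow copy gotcha with nested dict.
Step by step:
`config = {'model': {'layers': [97, 313]}}` → config = {'model': {'layers': [97, 313]}}
`backup = config.copy()` → backup = {'model': {'layers': [97, 313]}}
`config['model']['layers'].append(977)` → config = {'model': {'layers': [97, 313, 977]}}; backup = {'model': {'layers': [97, 313, 977]}}
`config['new_key'] = 'value'` → config = {'model': {'layers': [97, 313, 977]}, 'new_key': 'value'}
`print('layers' in backup['model'])` → prints True
`print(backup['model']['layers'])` → prints [97, 313, 977]
`print('new_key' in backup)` → prints False

Answer:
True
[97, 313, 977]
False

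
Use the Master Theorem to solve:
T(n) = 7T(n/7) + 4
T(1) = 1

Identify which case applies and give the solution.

a=7, b=7, f(n)=4. log_7(7) = 1. Since c=0 < 1, Case 1 applies: T(n) = Θ(n^log_b(a)) = O(n).

Answer: O(n) - Case 1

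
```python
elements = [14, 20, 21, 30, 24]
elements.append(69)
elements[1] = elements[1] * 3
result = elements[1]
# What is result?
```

Trace:
`elements = [14, 20, 21, 30, 24]` → elements = [14, 20, 21, 30, 24]
`elements.append(69)` → elements = [14, 20, 21, 30, 24, 69]
`elements[1] = elements[1] * 3` → elements = [14, 60, 21, 30, 24, 69]
`result = elements[1]` → result = 60
So result = 60

Answer: 60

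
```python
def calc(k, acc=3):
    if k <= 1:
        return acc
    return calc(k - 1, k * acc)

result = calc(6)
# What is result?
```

Accumulator trace (n, acc): (6, 3) -> (5, 18) -> (4, 90) -> (3, 360) -> (2, 1080) -> (1, 2160) -> return 2160

Answer: 2160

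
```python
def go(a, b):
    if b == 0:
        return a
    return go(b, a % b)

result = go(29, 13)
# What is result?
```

go(29, 13) -> go(13, 3) -> go(3, 1) -> go(1, 0) -> 1

Answer: 1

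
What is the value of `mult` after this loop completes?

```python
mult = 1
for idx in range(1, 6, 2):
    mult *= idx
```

Product of 1, 3, 5, ... up to 5
`mult` takes the values: 1 → 3 → 15

Answer: 15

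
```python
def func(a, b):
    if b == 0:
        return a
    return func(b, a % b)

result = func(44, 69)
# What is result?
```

func(44, 69) -> func(69, 44) -> func(44, 25) -> func(25, 19) -> func(19, 6) -> func(6, 1) -> func(1, 0) -> 1

Answer: 1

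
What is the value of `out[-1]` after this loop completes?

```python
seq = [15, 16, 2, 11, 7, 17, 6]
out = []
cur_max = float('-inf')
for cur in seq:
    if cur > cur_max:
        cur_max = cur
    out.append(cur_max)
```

Running max ends at 17
`out` takes the values: [] → [15] → [15, 16] → [15, 16, 16] → [15, 16, 16, 16] → [15, 16, 16, 16, 16] → [15, 16, 16, 16, 16, 17] → [15, 16, 16, 16, 16, 17, 17]
So `out[-1]` = 17

Answer: 17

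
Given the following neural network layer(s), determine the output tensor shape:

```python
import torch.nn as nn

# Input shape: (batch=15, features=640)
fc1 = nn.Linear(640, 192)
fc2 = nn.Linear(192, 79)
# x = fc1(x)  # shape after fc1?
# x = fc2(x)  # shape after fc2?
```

Input: (15, 640) -> after fc1: (15, 192) -> Output: (15, 79)

Answer: (15, 79)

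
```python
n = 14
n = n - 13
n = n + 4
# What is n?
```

Trace:
`n = 14` → n = 14
`n = n - 13` → n = 1
`n = n + 4` → n = 5
So n = 5

Answer: 5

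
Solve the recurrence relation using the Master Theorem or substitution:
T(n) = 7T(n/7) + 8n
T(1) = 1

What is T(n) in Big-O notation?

By Master Theorem: a=7, b=7, f(n)=8n. Since log_7(7) = 1 and f(n) = Θ(n^1), Case 2 applies. T(n) = O(n log n).

Answer: O(n log n)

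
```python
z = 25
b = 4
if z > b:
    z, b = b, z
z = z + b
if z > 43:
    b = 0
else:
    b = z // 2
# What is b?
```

Trace:
`z = 25` → z = 25
`b = 4` → b = 4
`if z > b: ...` → z > b is True → z = 4; b = 25
`z = z + b` → z = 29
`if z > 43: ...` → z > 43 is False, take else branch → b = 14
So b = 14

Answer: 14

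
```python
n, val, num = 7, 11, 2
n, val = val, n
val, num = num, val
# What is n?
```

Trace:
`n, val, num = 7, 11, 2` → n = 7; val = 11; num = 2
`n, val = val, n` → n = 11; val = 7
`val, num = num, val` → val = 2; num = 7
So n = 11

Answer: 11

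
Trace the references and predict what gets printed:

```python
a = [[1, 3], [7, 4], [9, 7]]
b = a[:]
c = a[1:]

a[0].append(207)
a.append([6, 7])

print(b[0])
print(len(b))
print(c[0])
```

Key concept: slice with nested mutation.
Step by step:
`a = [[1, 3], [7, 4], [9, 7]]` → a = [[1, 3], [7, 4], [9, 7]]
`b = a[:]` → b = [[1, 3], [7, 4], [9, 7]]
`c = a[1:]` → c = [[7, 4], [9, 7]]
`a[0].append(207)` → a = [[1, 3, 207], [7, 4], [9, 7]]; b = [[1, 3, 207], [7, 4], [9, 7]]
`a.append([6, 7])` → a = [[1, 3, 207], [7, 4], [9, 7], [6, 7]]
`print(b[0])` → prints [1, 3, 207]
`print(len(b))` → prints 3
`print(c[0])` → prints [7, 4]

Answer:
[1, 3, 207]
3
[7, 4]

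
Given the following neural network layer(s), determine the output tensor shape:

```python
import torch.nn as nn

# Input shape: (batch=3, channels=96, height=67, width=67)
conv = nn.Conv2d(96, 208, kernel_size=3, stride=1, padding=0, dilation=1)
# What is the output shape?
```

Input: (3, 96, 67, 67) -> Output: (3, 208, 65, 65)

Answer: (3, 208, 65, 65)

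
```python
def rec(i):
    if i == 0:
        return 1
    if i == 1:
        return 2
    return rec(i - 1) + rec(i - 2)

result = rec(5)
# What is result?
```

Build up from base cases: rec(0)=1, rec(1)=2, rec(2)=3, rec(3)=5, rec(4)=8, rec(5)=13

Answer: 13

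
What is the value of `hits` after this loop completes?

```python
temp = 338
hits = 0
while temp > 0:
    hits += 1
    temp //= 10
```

Count digits by repeated division by 10
`hits` takes the values: 0 → 1 → 2 → 3

Answer: 3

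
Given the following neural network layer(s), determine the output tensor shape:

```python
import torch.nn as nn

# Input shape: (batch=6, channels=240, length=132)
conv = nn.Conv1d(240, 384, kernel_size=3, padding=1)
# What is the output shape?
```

Input: (6, 240, 132) -> Output: (6, 384, 132)

Answer: (6, 384, 132)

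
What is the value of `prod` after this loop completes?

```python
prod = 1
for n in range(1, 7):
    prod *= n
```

6! = 720
`prod` takes the values: 1 → 2 → 6 → 24 → 120 → 720

Answer: 720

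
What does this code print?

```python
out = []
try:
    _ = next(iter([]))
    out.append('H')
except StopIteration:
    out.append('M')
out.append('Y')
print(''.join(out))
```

Execution trace: 'M' (except StopIteration) → 'Y' (after the try/except). Output: MY

Answer: MY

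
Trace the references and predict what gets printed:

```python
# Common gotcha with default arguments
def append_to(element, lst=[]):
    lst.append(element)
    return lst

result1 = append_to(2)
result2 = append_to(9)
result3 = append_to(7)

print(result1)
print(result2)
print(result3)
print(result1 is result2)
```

Key concept: mutable default argument gotcha.
Step by step:
`result1 = append_to(2)` → result1 = [2]
`result2 = append_to(9)` → result1 = [2, 9] (same object as result2); result2 = [2, 9] (same object as result1)
`result3 = append_to(7)` → result1 = [2, 9, 7] (same object as result2, result3); result2 = [2, 9, 7] (same object as result1, result3); result3 = [2, 9, 7] (same object as result1, result2)
`print(result1)` → prints [2, 9, 7]
`print(result2)` → prints [2, 9, 7]
`print(result3)` → prints [2, 9, 7]
`print(result1 is result2)` → prints True

Answer:
[2, 9, 7]
[2, 9, 7]
[2, 9, 7]
True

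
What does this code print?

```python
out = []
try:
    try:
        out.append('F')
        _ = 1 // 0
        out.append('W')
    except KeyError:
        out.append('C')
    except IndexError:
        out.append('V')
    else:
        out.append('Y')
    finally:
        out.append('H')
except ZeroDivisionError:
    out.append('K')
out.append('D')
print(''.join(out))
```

Execution trace: 'F' (try body) → 'H' (finally) → 'K' (outer except ZeroDivisionError) → 'D' (after the try/except). Output: FHKD

Answer: FHKD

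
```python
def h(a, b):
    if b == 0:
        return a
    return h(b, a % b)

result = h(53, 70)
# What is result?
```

h(53, 70) -> h(70, 53) -> h(53, 17) -> h(17, 2) -> h(2, 1) -> h(1, 0) -> 1

Answer: 1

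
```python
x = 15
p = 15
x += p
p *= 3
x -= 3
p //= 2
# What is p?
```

Trace:
`x = 15` → x = 15
`p = 15` → p = 15
`x += p` → x = 30
`p *= 3` → p = 45
`x -= 3` → x = 27
`p //= 2` → p = 22
So p = 22

Answer: 22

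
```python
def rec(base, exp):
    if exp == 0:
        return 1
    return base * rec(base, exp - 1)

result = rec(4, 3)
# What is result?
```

rec(4, 3) = 4 * 4 * 4 = 64

Answer: 64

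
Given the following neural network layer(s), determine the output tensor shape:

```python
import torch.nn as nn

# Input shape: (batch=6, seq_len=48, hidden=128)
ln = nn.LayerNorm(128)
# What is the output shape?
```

Input: (6, 48, 128) -> Output: (6, 48, 128)

Answer: (6, 48, 128)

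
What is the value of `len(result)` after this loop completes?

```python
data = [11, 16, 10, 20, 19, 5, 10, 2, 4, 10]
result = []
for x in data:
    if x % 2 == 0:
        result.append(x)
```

Count even numbers in [11, 16, 10, 20, 19, 5, 10, 2, 4, 10]
`result` takes the values: [] → [16] → [16, 10] → [16, 10, 20] → [16, 10, 20, 10] → [16, 10, 20, 10, 2] → [16, 10, 20, 10, 2, 4] → [16, 10, 20, 10, 2, 4, 10]
So `len(result)` = 7

Answer: 7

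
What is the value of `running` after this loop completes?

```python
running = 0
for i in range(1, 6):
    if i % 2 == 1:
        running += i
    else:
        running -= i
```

Add odd, subtract even
`running` takes the values: 0 → 1 → -1 → 2 → -2 → 3

Answer: 3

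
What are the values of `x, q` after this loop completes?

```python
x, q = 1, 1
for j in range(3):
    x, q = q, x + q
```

Fibonacci: after 3 iterations
`x, q` takes the values: (1, 1) → (1, 2) → (2, 3) → (3, 5)

Answer: 3, 5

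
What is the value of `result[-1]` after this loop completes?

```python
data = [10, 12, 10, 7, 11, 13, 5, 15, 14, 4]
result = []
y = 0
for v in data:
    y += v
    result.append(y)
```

Cumulative sum ends at 101
`result` takes the values: [] → [10] → [10, 22] → [10, 22, 32] → [10, 22, 32, 39] → [10, 22, 32, 39, 50] → [10, 22, 32, 39, 50, 63] → [10, 22, 32, 39, 50, 63, 68] → [10, 22, 32, 39, 50, 63, 68, 83] → [10, 22, 32, 39, 50, 63, 68, 83, 97] → [10, 22, 32, 39, 50, 63, 68, 83, 97, 101]
So `result[-1]` = 101

Answer: 101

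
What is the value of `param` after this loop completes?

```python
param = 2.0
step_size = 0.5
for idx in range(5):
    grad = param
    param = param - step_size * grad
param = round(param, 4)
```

Gradient descent: w = 2.0 * (1 - 0.5)^5
`param` takes the values: 2.0 → 1.0 → 0.5 → 0.25 → 0.125 → 0.0625

Answer: 0.0625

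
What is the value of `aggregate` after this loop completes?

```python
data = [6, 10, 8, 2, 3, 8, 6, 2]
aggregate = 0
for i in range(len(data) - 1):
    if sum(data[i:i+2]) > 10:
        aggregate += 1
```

Count windows with sum > 10
`aggregate` takes the values: 0 → 1 → 2 → 3 → 4

Answer: 4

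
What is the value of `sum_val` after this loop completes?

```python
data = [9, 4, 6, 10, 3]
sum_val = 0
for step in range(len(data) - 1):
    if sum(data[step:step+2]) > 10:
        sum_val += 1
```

Count windows with sum > 10
`sum_val` takes the values: 0 → 1 → 2 → 3

Answer: 3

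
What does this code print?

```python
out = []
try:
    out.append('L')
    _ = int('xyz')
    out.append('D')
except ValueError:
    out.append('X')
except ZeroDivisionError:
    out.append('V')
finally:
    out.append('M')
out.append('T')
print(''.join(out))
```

Execution trace: 'L' (try body) → 'X' (except ValueError) → 'M' (finally) → 'T' (after the try/except). Output: LXMT

Answer: LXMT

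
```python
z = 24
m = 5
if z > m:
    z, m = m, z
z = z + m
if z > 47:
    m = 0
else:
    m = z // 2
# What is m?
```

Trace:
`z = 24` → z = 24
`m = 5` → m = 5
`if z > m: ...` → z > m is True → z = 5; m = 24
`z = z + m` → z = 29
`if z > 47: ...` → z > 47 is False, take else branch → m = 14
So m = 14

Answer: 14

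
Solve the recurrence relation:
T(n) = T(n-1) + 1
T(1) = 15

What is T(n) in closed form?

Unrolling: T(n) = T(1) + 1·(n-1) = 15 + 1(n-1) = n + 14.

Answer: T(n) = n + 14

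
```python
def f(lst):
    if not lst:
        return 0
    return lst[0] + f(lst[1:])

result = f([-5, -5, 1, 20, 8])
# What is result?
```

(-5) + (-5) + 1 + 20 + 8 + 0 = 19

Answer: 19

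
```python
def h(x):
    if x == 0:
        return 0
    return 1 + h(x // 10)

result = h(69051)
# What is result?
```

Count of digits of 69051: 5

Answer: 5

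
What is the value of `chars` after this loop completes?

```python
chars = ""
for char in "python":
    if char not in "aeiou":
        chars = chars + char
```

Remove vowels from 'python'
`chars` takes the values: "" → "p" → "py" → "pyt" → "pyth" → "pythn"

Answer: "pythn"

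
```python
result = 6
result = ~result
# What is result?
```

Trace:
`result = 6` → result = 6
`result = ~result` → result = -7
So result = -7

Answer: -7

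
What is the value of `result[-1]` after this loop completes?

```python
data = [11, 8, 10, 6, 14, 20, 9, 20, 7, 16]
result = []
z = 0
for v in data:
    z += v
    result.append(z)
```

Cumulative sum ends at 121
`result` takes the values: [] → [11] → [11, 19] → [11, 19, 29] → [11, 19, 29, 35] → [11, 19, 29, 35, 49] → [11, 19, 29, 35, 49, 69] → [11, 19, 29, 35, 49, 69, 78] → [11, 19, 29, 35, 49, 69, 78, 98] → [11, 19, 29, 35, 49, 69, 78, 98, 105] → [11, 19, 29, 35, 49, 69, 78, 98, 105, 121]
So `result[-1]` = 121

Answer: 121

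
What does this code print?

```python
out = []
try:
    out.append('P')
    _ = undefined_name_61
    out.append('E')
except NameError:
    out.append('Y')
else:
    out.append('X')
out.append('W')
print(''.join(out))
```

Execution trace: 'P' (try body) → 'Y' (except NameError) → 'W' (after the try/except). Output: PYW

Answer: PYW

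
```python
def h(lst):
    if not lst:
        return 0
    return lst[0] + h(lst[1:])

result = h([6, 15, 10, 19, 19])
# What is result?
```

6 + 15 + 10 + 19 + 19 + 0 = 69

Answer: 69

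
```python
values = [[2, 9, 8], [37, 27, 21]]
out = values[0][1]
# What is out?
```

Trace:
`values = [[2, 9, 8], [37, 27, 21]]` → values = [[2, 9, 8], [37, 27, 21]]
`out = values[0][1]` → out = 9
So out = 9

Answer: 9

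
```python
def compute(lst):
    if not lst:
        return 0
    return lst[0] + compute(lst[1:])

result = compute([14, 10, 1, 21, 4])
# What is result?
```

14 + 10 + 1 + 21 + 4 + 0 = 50

Answer: 50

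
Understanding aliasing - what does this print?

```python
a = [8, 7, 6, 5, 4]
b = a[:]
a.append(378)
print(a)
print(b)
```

Key concept: slice [:] creates copy.
Step by step:
`a = [8, 7, 6, 5, 4]` → a = [8, 7, 6, 5, 4]
`b = a[:]` → b = [8, 7, 6, 5, 4]
`a.append(378)` → a = [8, 7, 6, 5, 4, 378]
`print(a)` → prints [8, 7, 6, 5, 4, 378]
`print(b)` → prints [8, 7, 6, 5, 4]

Answer:
[8, 7, 6, 5, 4, 378]
[8, 7, 6, 5, 4]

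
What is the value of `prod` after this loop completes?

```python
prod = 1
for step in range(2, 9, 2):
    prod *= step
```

Product of even numbers 2 to 8
`prod` takes the values: 1 → 2 → 8 → 48 → 384

Answer: 384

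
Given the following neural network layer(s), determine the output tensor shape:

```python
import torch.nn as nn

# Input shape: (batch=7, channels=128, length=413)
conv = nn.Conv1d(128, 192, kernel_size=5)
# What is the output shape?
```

Input: (7, 128, 413) -> Output: (7, 192, 409)

Answer: (7, 192, 409)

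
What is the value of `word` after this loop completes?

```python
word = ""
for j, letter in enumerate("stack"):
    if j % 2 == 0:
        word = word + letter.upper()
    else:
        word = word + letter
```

Uppercase even positions in 'stack'
`word` takes the values: "" → "S" → "St" → "StA" → "StAc" → "StAcK"

Answer: "StAcK"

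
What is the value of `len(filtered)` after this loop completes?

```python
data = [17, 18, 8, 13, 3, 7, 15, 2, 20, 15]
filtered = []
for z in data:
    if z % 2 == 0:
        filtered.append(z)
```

Count even numbers in [17, 18, 8, 13, 3, 7, 15, 2, 20, 15]
`filtered` takes the values: [] → [18] → [18, 8] → [18, 8, 2] → [18, 8, 2, 20]
So `len(filtered)` = 4

Answer: 4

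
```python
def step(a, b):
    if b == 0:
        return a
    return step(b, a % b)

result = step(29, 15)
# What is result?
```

step(29, 15) -> step(15, 14) -> step(14, 1) -> step(1, 0) -> 1

Answer: 1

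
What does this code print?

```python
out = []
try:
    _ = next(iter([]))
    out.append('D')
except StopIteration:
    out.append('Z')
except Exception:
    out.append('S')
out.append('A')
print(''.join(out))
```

Execution trace: 'Z' (except StopIteration) → 'A' (after the try/except). Output: ZA

Answer: ZA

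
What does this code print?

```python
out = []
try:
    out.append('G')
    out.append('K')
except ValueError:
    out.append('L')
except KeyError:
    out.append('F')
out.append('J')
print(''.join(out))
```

Execution trace: 'G' (try body) → 'K' (try body, no exception) → 'J' (after the try/except). Output: GKJ

Answer: GKJ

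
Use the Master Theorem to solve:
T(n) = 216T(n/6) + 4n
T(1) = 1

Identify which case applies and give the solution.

a=216, b=6, f(n)=4n. log_6(216) = 3. Since c=1 < 3, Case 1 applies: T(n) = Θ(n^log_b(a)) = O(n^3).

Answer: O(n^3) - Case 1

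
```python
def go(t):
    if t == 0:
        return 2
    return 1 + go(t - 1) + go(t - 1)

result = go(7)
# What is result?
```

go(t) = 1 + 2·go(t-1), go(0)=2. Closed form: (2+1)·2^7 - 1 = 383.

Answer: 383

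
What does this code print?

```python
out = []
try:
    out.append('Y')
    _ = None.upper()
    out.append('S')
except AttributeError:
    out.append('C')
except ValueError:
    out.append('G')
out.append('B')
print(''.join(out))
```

Execution trace: 'Y' (try body) → 'C' (except AttributeError) → 'B' (after the try/except). Output: YCB

Answer: YCB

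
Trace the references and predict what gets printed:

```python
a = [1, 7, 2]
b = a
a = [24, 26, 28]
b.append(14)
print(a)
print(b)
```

Key concept: rebinding vs mutation: a is rebound to a new list, b still points at the original.
Step by step:
`a = [1, 7, 2]` → a = [1, 7, 2]
`b = a` → b = [1, 7, 2] (same object as a)
`a = [24, 26, 28]` → a = [24, 26, 28]
`b.append(14)` → b = [1, 7, 2, 14]
`print(a)` → prints [24, 26, 28]
`print(b)` → prints [1, 7, 2, 14]

Answer:
[24, 26, 28]
[1, 7, 2, 14]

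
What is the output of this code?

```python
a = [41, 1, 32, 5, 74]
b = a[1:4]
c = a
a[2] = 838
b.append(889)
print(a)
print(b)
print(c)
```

Key concept: slice vs alias.
Step by step:
`a = [41, 1, 32, 5, 74]` → a = [41, 1, 32, 5, 74]
`b = a[1:4]` → b = [1, 32, 5]
`c = a` → c = [41, 1, 32, 5, 74] (same object as a)
`a[2] = 838` → a = [41, 1, 838, 5, 74] (same object as c); c = [41, 1, 838, 5, 74] (same object as a)
`b.append(889)` → b = [1, 32, 5, 889]
`print(a)` → prints [41, 1, 838, 5, 74]
`print(b)` → prints [1, 32, 5, 889]
`print(c)` → prints [41, 1, 838, 5, 74]

Answer:
[41, 1, 838, 5, 74]
[1, 32, 5, 889]
[41, 1, 838, 5, 74]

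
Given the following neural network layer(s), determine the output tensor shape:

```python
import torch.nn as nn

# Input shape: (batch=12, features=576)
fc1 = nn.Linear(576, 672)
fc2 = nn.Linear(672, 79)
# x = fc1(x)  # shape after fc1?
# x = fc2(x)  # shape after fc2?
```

Input: (12, 576) -> after fc1: (12, 672) -> Output: (12, 79)

Answer: (12, 79)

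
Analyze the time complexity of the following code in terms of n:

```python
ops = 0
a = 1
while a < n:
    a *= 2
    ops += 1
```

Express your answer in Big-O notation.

Each loop level contributes: log n. Multiplying the contributions gives O(log n).

Answer: O(log n)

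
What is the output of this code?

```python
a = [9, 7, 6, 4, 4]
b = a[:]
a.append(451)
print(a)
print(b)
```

Key concept: slice [:] creates copy.
Step by step:
`a = [9, 7, 6, 4, 4]` → a = [9, 7, 6, 4, 4]
`b = a[:]` → b = [9, 7, 6, 4, 4]
`a.append(451)` → a = [9, 7, 6, 4, 4, 451]
`print(a)` → prints [9, 7, 6, 4, 4, 451]
`print(b)` → prints [9, 7, 6, 4, 4]

Answer:
[9, 7, 6, 4, 4, 451]
[9, 7, 6, 4, 4]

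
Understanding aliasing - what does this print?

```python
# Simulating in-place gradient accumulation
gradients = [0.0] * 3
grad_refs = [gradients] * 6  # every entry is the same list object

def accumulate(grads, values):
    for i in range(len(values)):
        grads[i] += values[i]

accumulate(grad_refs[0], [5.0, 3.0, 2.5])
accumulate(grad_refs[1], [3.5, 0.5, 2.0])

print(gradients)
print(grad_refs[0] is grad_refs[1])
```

Key concept: gradient accumulation aliasing.
Step by step:
`gradients = [0.0] * 3` → gradients = [0.0, 0.0, 0.0]
`grad_refs = [gradients] * 6` → grad_refs = [[0.0, 0.0, 0.0], [0.0, 0.0, 0.0], [0.0, 0.0, 0.0], [0.0, 0.0, 0.0], [0.0, 0.0, 0.0], [0.0, 0.0, 0.0]]
`accumulate(grad_refs[0], [5.0, 3.0, 2.5])` → gradients = [5.0, 3.0, 2.5]; grad_refs = [[5.0, 3.0, 2.5], [5.0, 3.0, 2.5], [5.0, 3.0, 2.5], [5.0, 3.0, 2.5], [5.0, 3.0, 2.5], [5.0, 3.0, 2.5]]
`accumulate(grad_refs[1], [3.5, 0.5, 2.0])` → gradients = [8.5, 3.5, 4.5]; grad_refs = [[8.5, 3.5, 4.5], [8.5, 3.5, 4.5], [8.5, 3.5, 4.5], [8.5, 3.5, 4.5], [8.5, 3.5, 4.5], [8.5, 3.5, 4.5]]
`print(gradients)` → prints [8.5, 3.5, 4.5]
`print(grad_refs[0] is grad_refs[1])` → prints True

Answer:
[8.5, 3.5, 4.5]
True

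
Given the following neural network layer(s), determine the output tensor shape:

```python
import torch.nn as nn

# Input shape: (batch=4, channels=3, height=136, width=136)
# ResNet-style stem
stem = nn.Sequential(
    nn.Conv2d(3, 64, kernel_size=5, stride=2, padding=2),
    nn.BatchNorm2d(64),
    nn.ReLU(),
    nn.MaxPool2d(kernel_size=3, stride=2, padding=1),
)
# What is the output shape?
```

Input: (4, 3, 136, 136) -> after Conv2d 5x5 stride=2: (4, 64, 68, 68) -> Output: (4, 64, 34, 34)

Answer: (4, 64, 34, 34)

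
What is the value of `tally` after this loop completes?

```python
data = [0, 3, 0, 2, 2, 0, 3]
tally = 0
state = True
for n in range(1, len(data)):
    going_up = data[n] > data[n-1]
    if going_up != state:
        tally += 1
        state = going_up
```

Count direction changes in [0, 3, 0, 2, 2, 0, 3]
`tally` takes the values: 0 → 1 → 2 → 3 → 4

Answer: 4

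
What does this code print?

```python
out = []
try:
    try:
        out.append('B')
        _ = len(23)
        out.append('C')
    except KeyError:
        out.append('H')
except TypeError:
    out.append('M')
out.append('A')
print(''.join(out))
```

Execution trace: 'B' (try body) → 'M' (outer except TypeError) → 'A' (after the try/except). Output: BMA

Answer: BMA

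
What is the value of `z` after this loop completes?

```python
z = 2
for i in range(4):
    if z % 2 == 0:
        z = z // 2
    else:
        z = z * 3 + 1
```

Collatz-style transformation from 2
`z` takes the values: 2 → 1 → 4 → 2 → 1

Answer: 1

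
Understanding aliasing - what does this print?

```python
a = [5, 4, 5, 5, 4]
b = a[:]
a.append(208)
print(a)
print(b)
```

Key concept: slice [:] creates copy.
Step by step:
`a = [5, 4, 5, 5, 4]` → a = [5, 4, 5, 5, 4]
`b = a[:]` → b = [5, 4, 5, 5, 4]
`a.append(208)` → a = [5, 4, 5, 5, 4, 208]
`print(a)` → prints [5, 4, 5, 5, 4, 208]
`print(b)` → prints [5, 4, 5, 5, 4]

Answer:
[5, 4, 5, 5, 4, 208]
[5, 4, 5, 5, 4]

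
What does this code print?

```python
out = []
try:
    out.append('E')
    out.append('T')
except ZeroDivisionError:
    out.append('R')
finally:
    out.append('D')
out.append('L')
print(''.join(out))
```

Execution trace: 'E' (try body) → 'T' (try body, no exception) → 'D' (finally) → 'L' (after the try/except). Output: ETDL

Answer: ETDL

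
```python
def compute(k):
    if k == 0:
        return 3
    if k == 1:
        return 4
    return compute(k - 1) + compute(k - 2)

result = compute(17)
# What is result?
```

Build up from base cases: compute(0)=3, compute(1)=4, compute(2)=7, compute(3)=11, compute(4)=18, compute(5)=29, compute(6)=47, ..., compute(17)=9349

Answer: 9349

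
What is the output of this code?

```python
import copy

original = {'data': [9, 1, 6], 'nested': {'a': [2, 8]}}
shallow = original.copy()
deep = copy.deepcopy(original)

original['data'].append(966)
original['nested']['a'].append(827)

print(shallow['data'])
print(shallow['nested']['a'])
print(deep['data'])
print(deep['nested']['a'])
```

Key concept: comparing shallow vs deep copy.
Step by step:
`original = {'data': [9, 1, 6], 'nested': {'a': [2, 8]}}` → original = {'data': [9, 1, 6], 'nested': {'a': [2, 8]}}
`shallow = original.copy()` → shallow = {'data': [9, 1, 6], 'nested': {'a': [2, 8]}}
`deep = copy.deepcopy(original)` → deep = {'data': [9, 1, 6], 'nested': {'a': [2, 8]}}
`original['data'].append(966)` → original = {'data': [9, 1, 6, 966], 'nested': {'a': [2, 8]}}; shallow = {'data': [9, 1, 6, 966], 'nested': {'a': [2, 8]}}
`original['nested']['a'].append(827)` → original = {'data': [9, 1, 6, 966], 'nested': {'a': [2, 8, 827]}}; shallow = {'data': [9, 1, 6, 966], 'nested': {'a': [2, 8, 827]}}
`print(shallow['data'])` → prints [9, 1, 6, 966]
`print(shallow['nested']['a'])` → prints [2, 8, 827]
`print(deep['data'])` → prints [9, 1, 6]
`print(deep['nested']['a'])` → prints [2, 8]

Answer:
[9, 1, 6, 966]
[2, 8, 827]
[9, 1, 6]
[2, 8]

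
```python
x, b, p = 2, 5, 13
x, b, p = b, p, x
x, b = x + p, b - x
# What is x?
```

Trace:
`x, b, p = 2, 5, 13` → x = 2; b = 5; p = 13
`x, b, p = b, p, x` → x = 5; b = 13; p = 2
`x, b = x + p, b - x` → x = 7; b = 8
So x = 7

Answer: 7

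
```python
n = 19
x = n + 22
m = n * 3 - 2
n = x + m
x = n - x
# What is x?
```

Trace:
`n = 19` → n = 19
`x = n + 22` → x = 41
`m = n * 3 - 2` → m = 55
`n = x + m` → n = 96
`x = n - x` → x = 55
So x = 55

Answer: 55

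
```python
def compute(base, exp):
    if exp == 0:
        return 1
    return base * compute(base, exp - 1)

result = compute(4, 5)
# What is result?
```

compute(4, 5) = 4 * 4 * 4 * 4 * 4 = 1024

Answer: 1024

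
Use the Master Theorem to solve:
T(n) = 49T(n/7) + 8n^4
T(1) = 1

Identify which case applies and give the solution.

a=49, b=7, f(n)=8n^4. log_7(49) = 2. Since c=4 > 2 and the regularity condition holds (49(n/7)^4 = (49/7^4)n^4 with 49/7^4 < 1), Case 3 applies: T(n) = Θ(f(n)) = O(n^4).

Answer: O(n^4) - Case 3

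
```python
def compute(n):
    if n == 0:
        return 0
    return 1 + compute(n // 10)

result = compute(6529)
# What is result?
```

Count of digits of 6529: 4

Answer: 4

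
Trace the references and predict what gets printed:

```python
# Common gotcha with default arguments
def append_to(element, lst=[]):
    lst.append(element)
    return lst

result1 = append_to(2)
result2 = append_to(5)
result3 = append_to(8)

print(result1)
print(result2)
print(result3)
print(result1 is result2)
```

Key concept: mutable default argument gotcha.
Step by step:
`result1 = append_to(2)` → result1 = [2]
`result2 = append_to(5)` → result1 = [2, 5] (same object as result2); result2 = [2, 5] (same object as result1)
`result3 = append_to(8)` → result1 = [2, 5, 8] (same object as result2, result3); result2 = [2, 5, 8] (same object as result1, result3); result3 = [2, 5, 8] (same object as result1, result2)
`print(result1)` → prints [2, 5, 8]
`print(result2)` → prints [2, 5, 8]
`print(result3)` → prints [2, 5, 8]
`print(result1 is result2)` → prints True

Answer:
[2, 5, 8]
[2, 5, 8]
[2, 5, 8]
True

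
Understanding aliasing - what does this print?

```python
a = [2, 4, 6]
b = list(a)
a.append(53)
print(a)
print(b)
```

Key concept: list() constructor creates copy.
Step by step:
`a = [2, 4, 6]` → a = [2, 4, 6]
`b = list(a)` → b = [2, 4, 6]
`a.append(53)` → a = [2, 4, 6, 53]
`print(a)` → prints [2, 4, 6, 53]
`print(b)` → prints [2, 4, 6]

Answer:
[2, 4, 6, 53]
[2, 4, 6]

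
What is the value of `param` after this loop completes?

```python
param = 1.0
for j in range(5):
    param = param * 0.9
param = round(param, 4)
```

Exponential decay: 1.0 * 0.9^5
`param` takes the values: 1.0 → 0.9 → 0.81 → 0.729 → 0.6561 → 0.59049 → 0.5905

Answer: 0.5905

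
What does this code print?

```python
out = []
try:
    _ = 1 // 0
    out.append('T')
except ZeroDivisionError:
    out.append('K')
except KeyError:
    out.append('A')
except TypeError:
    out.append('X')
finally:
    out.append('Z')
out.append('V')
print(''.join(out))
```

Execution trace: 'K' (except ZeroDivisionError) → 'Z' (finally) → 'V' (after the try/except). Output: KZV

Answer: KZV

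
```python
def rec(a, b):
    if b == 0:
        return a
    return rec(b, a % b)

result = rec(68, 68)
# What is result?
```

rec(68, 68) -> rec(68, 0) -> 68

Answer: 68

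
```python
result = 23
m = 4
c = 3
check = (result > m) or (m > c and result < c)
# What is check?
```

Trace:
`result = 23` → result = 23
`m = 4` → m = 4
`c = 3` → c = 3
`check = (result > m) or (m > c and result < c)` → check = True
So check = True

Answer: True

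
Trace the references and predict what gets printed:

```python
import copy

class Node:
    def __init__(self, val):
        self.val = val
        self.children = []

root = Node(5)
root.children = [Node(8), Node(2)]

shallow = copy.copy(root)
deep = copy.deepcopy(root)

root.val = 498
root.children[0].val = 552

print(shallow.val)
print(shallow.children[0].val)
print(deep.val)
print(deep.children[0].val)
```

Key concept: deep copy with custom objects.
Step by step:
`root = Node(5)` → root = Node(val=5, children=[])
`root.children = [Node(8), Node(2)]` → root = Node(val=5, children=[Node(val=8, children=[]), Node(val=2, children=[])])
`shallow = copy.copy(root)` → shallow = Node(val=5, children=[Node(val=8, children=[]), Node(val=2, children=[])])
`deep = copy.deepcopy(root)` → deep = Node(val=5, children=[Node(val=8, children=[]), Node(val=2, children=[])])
`root.val = 498` → root = Node(val=498, children=[Node(val=8, children=[]), Node(val=2, children=[])])
`root.children[0].val = 552` → root = Node(val=498, children=[Node(val=552, children=[]), Node(val=2, children=[])]); shallow = Node(val=5, children=[Node(val=552, children=[]), Node(val=2, children=[])])
`print(shallow.val)` → prints 5
`print(shallow.children[0].val)` → prints 552
`print(deep.val)` → prints 5
`print(deep.children[0].val)` → prints 8

Answer:
5
552
5
8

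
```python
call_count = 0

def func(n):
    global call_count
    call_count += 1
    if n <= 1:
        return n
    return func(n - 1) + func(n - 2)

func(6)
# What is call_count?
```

Calls(n) = 1 + Calls(n-1) + Calls(n-2); Calls(0)=Calls(1)=1. For n=6 this gives 25.

Answer: 25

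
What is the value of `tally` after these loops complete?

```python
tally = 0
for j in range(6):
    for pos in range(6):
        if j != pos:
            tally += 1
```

6² - 6 (exclude diagonal)
`tally` takes the values: 0 → 1 → 2 → 3 → 4 → 5 → 6 → 7 → 8 → 9 → 10 → 11 → 12 → 13 → 14 → 15 → 16 → 17 → 18 → 19 → 20 → 21 → 22 → 23 → 24 → 25 → 26 → 27 → 28 → 29 → 30

Answer: 30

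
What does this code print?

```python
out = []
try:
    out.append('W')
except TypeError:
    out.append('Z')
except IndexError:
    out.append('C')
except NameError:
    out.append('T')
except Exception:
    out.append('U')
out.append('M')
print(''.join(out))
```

Execution trace: 'W' (try body, no exception) → 'M' (after the try/except). Output: WM

Answer: WM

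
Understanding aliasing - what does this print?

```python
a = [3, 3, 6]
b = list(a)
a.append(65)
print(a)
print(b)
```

Key concept: list() constructor creates copy.
Step by step:
`a = [3, 3, 6]` → a = [3, 3, 6]
`b = list(a)` → b = [3, 3, 6]
`a.append(65)` → a = [3, 3, 6, 65]
`print(a)` → prints [3, 3, 6, 65]
`print(b)` → prints [3, 3, 6]

Answer:
[3, 3, 6, 65]
[3, 3, 6]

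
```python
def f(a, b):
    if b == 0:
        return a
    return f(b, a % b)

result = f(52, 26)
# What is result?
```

f(52, 26) -> f(26, 0) -> 26

Answer: 26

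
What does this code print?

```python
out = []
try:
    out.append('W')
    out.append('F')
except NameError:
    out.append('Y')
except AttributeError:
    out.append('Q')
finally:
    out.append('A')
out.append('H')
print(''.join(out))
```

Execution trace: 'W' (try body) → 'F' (try body, no exception) → 'A' (finally) → 'H' (after the try/except). Output: WFAH

Answer: WFAH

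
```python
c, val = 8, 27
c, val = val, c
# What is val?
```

Trace:
`c, val = 8, 27` → c = 8; val = 27
`c, val = val, c` → c = 27; val = 8
So val = 8

Answer: 8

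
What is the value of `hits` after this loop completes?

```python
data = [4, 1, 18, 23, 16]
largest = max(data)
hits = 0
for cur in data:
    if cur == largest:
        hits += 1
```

Count of max value 23 in [4, 1, 18, 23, 16]
`hits` takes the values: 0 → 1

Answer: 1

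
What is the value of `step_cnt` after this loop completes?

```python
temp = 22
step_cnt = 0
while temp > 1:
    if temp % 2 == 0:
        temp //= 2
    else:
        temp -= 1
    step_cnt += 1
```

Steps to reduce 22 to 1
`step_cnt` takes the values: 0 → 1 → 2 → 3 → 4 → 5 → 6

Answer: 6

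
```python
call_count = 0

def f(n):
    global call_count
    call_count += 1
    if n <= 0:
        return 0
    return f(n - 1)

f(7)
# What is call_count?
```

Linear recursion stepping by 1: 8 calls from n=7 down to ≤0.

Answer: 8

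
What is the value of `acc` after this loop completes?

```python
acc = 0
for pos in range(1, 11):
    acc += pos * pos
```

Sum of squares 1² to 10² = 385
`acc` takes the values: 0 → 1 → 5 → 14 → 30 → 55 → 91 → 140 → 204 → 285 → 385

Answer: 385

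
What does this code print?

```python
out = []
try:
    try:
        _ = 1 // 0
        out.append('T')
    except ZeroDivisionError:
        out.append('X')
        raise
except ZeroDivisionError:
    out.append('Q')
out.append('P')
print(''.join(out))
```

Execution trace: 'X' (inner except ZeroDivisionError) → 'Q' (outer except ZeroDivisionError) → 'P' (after the try/except). Output: XQP

Answer: XQP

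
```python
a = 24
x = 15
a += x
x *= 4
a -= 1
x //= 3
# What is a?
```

Trace:
`a = 24` → a = 24
`x = 15` → x = 15
`a += x` → a = 39
`x *= 4` → x = 60
`a -= 1` → a = 38
`x //= 3` → x = 20
So a = 38

Answer: 38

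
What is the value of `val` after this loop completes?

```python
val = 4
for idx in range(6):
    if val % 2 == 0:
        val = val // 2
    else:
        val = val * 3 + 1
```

Collatz-style transformation from 4
`val` takes the values: 4 → 2 → 1 → 4 → 2 → 1 → 4

Answer: 4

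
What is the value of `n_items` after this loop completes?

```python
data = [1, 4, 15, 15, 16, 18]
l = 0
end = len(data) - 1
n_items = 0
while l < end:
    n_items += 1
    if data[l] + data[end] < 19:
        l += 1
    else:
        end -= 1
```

Steps to find pair summing to 19
`n_items` takes the values: 0 → 1 → 2 → 3 → 4 → 5

Answer: 5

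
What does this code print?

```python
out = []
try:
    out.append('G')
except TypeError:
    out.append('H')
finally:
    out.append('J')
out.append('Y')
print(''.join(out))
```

Execution trace: 'G' (try body, no exception) → 'J' (finally) → 'Y' (after the try/except). Output: GJY

Answer: GJY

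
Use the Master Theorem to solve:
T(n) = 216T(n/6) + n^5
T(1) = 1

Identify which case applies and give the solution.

a=216, b=6, f(n)=n^5. log_6(216) = 3. Since c=5 > 3 and the regularity condition holds (216(n/6)^5 = (216/6^5)n^5 with 216/6^5 < 1), Case 3 applies: T(n) = Θ(f(n)) = O(n^5).

Answer: O(n^5) - Case 3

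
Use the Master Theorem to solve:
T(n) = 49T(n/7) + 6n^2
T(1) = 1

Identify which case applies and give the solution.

a=49, b=7, f(n)=6n^2. log_7(49) = 2. Since c=2 = 2, Case 2 applies: T(n) = Θ(n^log_b(a) · log n) = O(n^2 log n).

Answer: O(n^2 log n) - Case 2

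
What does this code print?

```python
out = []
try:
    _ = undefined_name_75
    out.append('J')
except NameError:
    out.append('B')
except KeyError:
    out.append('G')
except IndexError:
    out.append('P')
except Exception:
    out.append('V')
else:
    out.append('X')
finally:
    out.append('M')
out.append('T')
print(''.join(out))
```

Execution trace: 'B' (except NameError) → 'M' (finally) → 'T' (after the try/except). Output: BMT

Answer: BMT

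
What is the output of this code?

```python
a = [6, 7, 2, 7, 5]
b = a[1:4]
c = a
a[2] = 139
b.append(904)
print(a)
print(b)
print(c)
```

Key concept: slice vs alias.
Step by step:
`a = [6, 7, 2, 7, 5]` → a = [6, 7, 2, 7, 5]
`b = a[1:4]` → b = [7, 2, 7]
`c = a` → c = [6, 7, 2, 7, 5] (same object as a)
`a[2] = 139` → a = [6, 7, 139, 7, 5] (same object as c); c = [6, 7, 139, 7, 5] (same object as a)
`b.append(904)` → b = [7, 2, 7, 904]
`print(a)` → prints [6, 7, 139, 7, 5]
`print(b)` → prints [7, 2, 7, 904]
`print(c)` → prints [6, 7, 139, 7, 5]

Answer:
[6, 7, 139, 7, 5]
[7, 2, 7, 904]
[6, 7, 139, 7, 5]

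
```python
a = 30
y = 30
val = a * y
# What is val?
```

Trace:
`a = 30` → a = 30
`y = 30` → y = 30
`val = a * y` → val = 900
So val = 900

Answer: 900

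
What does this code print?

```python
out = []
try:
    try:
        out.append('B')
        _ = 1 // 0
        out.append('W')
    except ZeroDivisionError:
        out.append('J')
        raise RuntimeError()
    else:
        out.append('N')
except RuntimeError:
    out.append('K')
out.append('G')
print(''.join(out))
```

Execution trace: 'B' (inner try body) → 'J' (inner except ZeroDivisionError) → 'K' (outer except RuntimeError) → 'G' (after the try/except). Output: BJKG

Answer: BJKG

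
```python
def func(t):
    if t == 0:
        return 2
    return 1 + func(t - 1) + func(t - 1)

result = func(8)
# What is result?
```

func(t) = 1 + 2·func(t-1), func(0)=2. Closed form: (2+1)·2^8 - 1 = 767.

Answer: 767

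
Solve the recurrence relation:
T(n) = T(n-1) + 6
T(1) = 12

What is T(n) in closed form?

Unrolling: T(n) = T(1) + 6·(n-1) = 12 + 6(n-1) = 6n + 6.

Answer: T(n) = 6n + 6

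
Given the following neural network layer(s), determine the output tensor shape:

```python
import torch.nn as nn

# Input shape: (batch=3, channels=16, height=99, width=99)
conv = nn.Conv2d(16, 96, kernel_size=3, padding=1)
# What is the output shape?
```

Input: (3, 16, 99, 99) -> Output: (3, 96, 99, 99)

Answer: (3, 96, 99, 99)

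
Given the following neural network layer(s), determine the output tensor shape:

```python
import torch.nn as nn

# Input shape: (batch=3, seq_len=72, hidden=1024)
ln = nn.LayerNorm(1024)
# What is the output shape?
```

Input: (3, 72, 1024) -> Output: (3, 72, 1024)

Answer: (3, 72, 1024)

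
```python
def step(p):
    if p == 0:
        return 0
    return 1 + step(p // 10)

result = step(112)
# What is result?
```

Count of digits of 112: 3

Answer: 3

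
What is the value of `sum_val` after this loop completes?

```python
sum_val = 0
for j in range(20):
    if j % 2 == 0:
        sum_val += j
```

Sum of even numbers 0 to 19
`sum_val` takes the values: 0 → 2 → 6 → 12 → 20 → 30 → 42 → 56 → 72 → 90

Answer: 90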